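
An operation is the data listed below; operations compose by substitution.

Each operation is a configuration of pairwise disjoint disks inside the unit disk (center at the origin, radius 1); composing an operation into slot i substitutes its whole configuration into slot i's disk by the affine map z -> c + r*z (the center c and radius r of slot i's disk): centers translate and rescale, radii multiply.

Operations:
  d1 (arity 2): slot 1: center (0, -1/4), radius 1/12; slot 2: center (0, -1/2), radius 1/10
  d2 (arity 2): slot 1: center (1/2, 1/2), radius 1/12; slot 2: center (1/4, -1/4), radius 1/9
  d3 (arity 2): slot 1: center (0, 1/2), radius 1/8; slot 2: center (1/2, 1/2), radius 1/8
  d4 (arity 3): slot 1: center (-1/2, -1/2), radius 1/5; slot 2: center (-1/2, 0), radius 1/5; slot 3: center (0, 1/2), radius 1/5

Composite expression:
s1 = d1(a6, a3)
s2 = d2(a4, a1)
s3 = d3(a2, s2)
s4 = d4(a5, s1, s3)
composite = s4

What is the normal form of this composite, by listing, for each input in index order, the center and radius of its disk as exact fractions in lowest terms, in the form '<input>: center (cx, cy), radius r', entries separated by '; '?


Follow each a-input down from d4: c' goes to c + r*c', radius to r*r'.
a5: after 1 affine step, its disk has center (-1/2, -1/2), radius 1/5
a6: after 2 affine steps, its disk has center (-1/2, -1/20), radius 1/60
a3: after 2 affine steps, its disk has center (-1/2, -1/10), radius 1/50
a2: after 2 affine steps, its disk has center (0, 3/5), radius 1/40
a4: after 3 affine steps, its disk has center (9/80, 49/80), radius 1/480
a1: after 3 affine steps, its disk has center (17/160, 19/32), radius 1/360

a1: center (17/160, 19/32), radius 1/360; a2: center (0, 3/5), radius 1/40; a3: center (-1/2, -1/10), radius 1/50; a4: center (9/80, 49/80), radius 1/480; a5: center (-1/2, -1/2), radius 1/5; a6: center (-1/2, -1/20), radius 1/60


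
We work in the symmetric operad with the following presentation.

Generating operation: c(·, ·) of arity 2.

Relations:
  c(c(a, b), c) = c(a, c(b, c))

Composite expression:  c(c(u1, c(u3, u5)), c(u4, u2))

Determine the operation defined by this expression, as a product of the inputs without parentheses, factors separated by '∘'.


u1 ∘ u3 ∘ u5 ∘ u4 ∘ u2

Under associativity of c, the answer is the u's in reading order.
c(u3, u5) reduces to u3 ∘ u5
c(u1, c(u3, u5)) reduces to u1 ∘ u3 ∘ u5
c(u4, u2) reduces to u4 ∘ u2
c(c(u1, c(u3, u5)), c(u4, u2)) reduces to u1 ∘ u3 ∘ u5 ∘ u4 ∘ u2


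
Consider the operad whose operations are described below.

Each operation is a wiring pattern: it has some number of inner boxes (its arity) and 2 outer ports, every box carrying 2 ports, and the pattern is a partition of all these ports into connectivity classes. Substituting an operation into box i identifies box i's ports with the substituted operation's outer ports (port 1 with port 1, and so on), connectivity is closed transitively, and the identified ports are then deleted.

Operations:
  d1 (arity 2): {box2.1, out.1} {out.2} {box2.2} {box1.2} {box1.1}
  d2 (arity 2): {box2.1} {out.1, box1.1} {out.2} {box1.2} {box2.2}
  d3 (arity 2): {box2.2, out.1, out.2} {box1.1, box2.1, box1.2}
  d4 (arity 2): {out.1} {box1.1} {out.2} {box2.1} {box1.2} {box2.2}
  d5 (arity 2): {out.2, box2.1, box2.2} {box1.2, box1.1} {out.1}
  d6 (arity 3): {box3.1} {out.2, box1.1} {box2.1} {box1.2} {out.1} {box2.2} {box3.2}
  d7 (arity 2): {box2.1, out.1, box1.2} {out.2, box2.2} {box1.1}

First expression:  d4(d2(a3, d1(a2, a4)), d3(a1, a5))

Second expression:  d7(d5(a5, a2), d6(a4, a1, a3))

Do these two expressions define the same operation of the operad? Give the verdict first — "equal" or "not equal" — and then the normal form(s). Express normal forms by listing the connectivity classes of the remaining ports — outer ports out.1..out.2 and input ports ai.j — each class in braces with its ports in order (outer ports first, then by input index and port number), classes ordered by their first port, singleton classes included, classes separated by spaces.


not equal — first {out.1} {out.2} {a1.1, a1.2, a5.1} {a2.1} {a2.2} {a3.1} {a3.2} {a4.1} {a4.2} {a5.2}, second {out.1, a2.1, a2.2} {out.2, a4.1} {a1.1} {a1.2} {a3.1} {a3.2} {a4.2} {a5.1, a5.2}

In normal form, the first expression is {out.1} {out.2} {a1.1, a1.2, a5.1} {a2.1} {a2.2} {a3.1} {a3.2} {a4.1} {a4.2} {a5.2}
In normal form, the second expression is {out.1, a2.1, a2.2} {out.2, a4.1} {a1.1} {a1.2} {a3.1} {a3.2} {a4.2} {a5.1, a5.2}
The forms do not match — not equal.


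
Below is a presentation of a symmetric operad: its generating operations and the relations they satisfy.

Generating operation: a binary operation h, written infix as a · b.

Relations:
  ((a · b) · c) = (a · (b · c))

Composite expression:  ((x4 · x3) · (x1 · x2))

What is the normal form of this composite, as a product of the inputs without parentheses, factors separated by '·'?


x4 · x3 · x1 · x2

Under associativity of h, the answer is the x's in reading order.
(x4 · x3) spells out as x4 · x3
(x1 · x2) spells out as x1 · x2
((x4 · x3) · (x1 · x2)) spells out as x4 · x3 · x1 · x2


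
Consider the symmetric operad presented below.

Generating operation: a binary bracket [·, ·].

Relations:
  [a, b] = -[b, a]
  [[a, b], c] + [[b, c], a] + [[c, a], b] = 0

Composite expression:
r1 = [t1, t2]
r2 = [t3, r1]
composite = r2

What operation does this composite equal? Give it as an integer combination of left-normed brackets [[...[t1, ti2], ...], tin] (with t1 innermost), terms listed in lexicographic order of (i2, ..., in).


-[[t1, t2], t3]

Expand each bracket as ab - ba; the t1-initial words give the coefficients.
Composite bracket: [t3, [t1, t2]]
Full expansion: 4 signed words from ab - ba (2^2 = 4).
The t1-initial words carry the normal form:
  t1t2t3 appears with sign -1, giving the term -[[t1, t2], t3]


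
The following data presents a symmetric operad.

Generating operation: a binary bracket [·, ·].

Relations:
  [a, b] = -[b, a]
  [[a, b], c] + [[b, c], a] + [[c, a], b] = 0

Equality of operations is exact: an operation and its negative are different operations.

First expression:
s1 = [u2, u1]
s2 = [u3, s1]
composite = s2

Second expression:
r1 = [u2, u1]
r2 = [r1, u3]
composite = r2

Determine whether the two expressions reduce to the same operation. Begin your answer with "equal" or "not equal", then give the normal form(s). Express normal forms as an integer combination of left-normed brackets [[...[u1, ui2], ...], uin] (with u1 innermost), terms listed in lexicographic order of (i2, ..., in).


not equal — first [[u1, u2], u3], second -[[u1, u2], u3]

The first composite normalizes to [[u1, u2], u3]
The second composite normalizes to -[[u1, u2], u3]
Different reductions; not equal.


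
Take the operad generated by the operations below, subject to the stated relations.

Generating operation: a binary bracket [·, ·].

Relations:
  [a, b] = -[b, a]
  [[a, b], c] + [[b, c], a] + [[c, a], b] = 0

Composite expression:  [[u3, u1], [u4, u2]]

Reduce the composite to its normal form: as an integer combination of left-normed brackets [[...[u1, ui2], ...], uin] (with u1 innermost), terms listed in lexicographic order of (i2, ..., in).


[[[u1, u3], u2], u4] - [[[u1, u3], u4], u2]

Expand each bracket as ab - ba; the u1-initial words give the coefficients.
Composite bracket: [[u3, u1], [u4, u2]]
Expanding via [a, b] = ab - ba: 8 signed words (2^3 = 8).
Collect the words opening with u1:
  the word u1u3u2u4 carries sign +1 and contributes +[[[u1, u3], u2], u4]
  the word u1u3u4u2 carries sign -1 and contributes -[[[u1, u3], u4], u2]


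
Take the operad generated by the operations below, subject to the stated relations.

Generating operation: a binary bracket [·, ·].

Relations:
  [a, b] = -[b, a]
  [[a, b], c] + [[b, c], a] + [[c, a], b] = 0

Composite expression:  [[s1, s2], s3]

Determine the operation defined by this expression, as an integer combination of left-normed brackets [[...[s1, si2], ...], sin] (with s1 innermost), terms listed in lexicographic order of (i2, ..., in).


[[s1, s2], s3]

Left-normed coefficients sit on the s1-initial expansion words.
Composite bracket: [[s1, s2], s3]
Each bracket splits as ab - ba, giving 4 signed words (2^2 = 4).
Only words starting with s1 matter:
  from s1s2s3, sign +1: term +[[s1, s2], s3]


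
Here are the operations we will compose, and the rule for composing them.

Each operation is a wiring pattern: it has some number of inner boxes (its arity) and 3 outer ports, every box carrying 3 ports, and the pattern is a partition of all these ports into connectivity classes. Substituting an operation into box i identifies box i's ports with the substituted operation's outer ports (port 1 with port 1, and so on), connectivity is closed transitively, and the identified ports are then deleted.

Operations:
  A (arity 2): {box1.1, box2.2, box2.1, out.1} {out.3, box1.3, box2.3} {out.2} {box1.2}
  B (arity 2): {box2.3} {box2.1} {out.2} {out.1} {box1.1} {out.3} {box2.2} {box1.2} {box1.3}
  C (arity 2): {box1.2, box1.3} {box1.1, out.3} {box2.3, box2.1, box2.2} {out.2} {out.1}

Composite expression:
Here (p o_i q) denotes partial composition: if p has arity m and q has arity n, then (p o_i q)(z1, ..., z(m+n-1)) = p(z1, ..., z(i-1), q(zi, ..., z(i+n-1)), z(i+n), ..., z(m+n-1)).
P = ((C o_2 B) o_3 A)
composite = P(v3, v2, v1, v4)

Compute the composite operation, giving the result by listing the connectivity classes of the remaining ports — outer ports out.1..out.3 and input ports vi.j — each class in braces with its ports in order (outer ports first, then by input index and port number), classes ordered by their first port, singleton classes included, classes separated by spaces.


{out.1} {out.2} {out.3, v3.1} {v1.1, v4.1, v4.2} {v1.2} {v1.3, v4.3} {v2.1} {v2.2} {v2.3} {v3.2, v3.3}


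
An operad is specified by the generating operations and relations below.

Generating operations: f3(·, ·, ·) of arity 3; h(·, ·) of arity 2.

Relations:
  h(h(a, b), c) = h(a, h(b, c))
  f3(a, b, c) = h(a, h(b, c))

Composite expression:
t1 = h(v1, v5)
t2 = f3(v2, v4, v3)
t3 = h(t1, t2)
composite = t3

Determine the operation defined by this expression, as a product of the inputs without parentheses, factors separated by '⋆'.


Key point: h is associative — brackets drop, the v-order remains.
h(v1, v5) spells out as v1 ⋆ v5
f3(v2, v4, v3) spells out as v2 ⋆ v4 ⋆ v3
h(h(v1, v5), f3(v2, v4, v3)) spells out as v1 ⋆ v5 ⋆ v2 ⋆ v4 ⋆ v3

v1 ⋆ v5 ⋆ v2 ⋆ v4 ⋆ v3


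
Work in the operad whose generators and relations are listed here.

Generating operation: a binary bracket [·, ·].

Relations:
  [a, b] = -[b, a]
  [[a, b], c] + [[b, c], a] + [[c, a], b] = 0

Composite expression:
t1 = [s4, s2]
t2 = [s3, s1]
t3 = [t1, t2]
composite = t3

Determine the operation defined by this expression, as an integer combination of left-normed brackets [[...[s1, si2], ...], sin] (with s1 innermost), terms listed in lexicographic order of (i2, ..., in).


-[[[s1, s3], s2], s4] + [[[s1, s3], s4], s2]


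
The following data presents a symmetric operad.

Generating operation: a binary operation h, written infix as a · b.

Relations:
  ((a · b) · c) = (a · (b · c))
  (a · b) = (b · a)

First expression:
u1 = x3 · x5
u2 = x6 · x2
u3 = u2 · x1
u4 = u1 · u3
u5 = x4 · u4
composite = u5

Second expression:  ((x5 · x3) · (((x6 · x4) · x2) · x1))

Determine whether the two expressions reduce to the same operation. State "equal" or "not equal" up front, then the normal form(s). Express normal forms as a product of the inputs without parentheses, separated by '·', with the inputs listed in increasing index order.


Reducing the first expression gives x1 · x2 · x3 · x4 · x5 · x6
Reducing the second expression gives x1 · x2 · x3 · x4 · x5 · x6
The normal forms match — equal.

equal; the common form is x1 · x2 · x3 · x4 · x5 · x6


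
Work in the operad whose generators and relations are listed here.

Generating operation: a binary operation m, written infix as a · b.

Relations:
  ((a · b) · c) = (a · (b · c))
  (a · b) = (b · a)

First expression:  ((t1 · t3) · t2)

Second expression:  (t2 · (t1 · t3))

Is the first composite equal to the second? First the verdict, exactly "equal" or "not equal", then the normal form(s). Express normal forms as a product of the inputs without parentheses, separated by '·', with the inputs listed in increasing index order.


equal — both sides give t1 · t2 · t3


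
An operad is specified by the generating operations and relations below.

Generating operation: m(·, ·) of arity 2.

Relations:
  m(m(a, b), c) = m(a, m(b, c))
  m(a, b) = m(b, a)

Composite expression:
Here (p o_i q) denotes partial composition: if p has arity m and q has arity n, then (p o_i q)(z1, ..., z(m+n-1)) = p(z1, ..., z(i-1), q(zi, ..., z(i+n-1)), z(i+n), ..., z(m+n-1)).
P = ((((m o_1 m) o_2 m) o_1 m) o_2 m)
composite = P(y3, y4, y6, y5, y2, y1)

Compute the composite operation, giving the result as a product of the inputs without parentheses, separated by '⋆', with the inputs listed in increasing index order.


Shape and order are irrelevant to m; the y-input set decides.
m(y4, y6) flattens to y4 ⋆ y6
m(y3, m(y4, y6)) flattens to y3 ⋆ y4 ⋆ y6
m(y5, y2) flattens to y5 ⋆ y2
m(m(y3, m(y4, y6)), m(y5, y2)) flattens to y3 ⋆ y4 ⋆ y6 ⋆ y5 ⋆ y2
m(m(m(y3, m(y4, y6)), m(y5, y2)), y1) flattens to y3 ⋆ y4 ⋆ y6 ⋆ y5 ⋆ y2 ⋆ y1
sorting the factors by input index: y1 ⋆ y2 ⋆ y3 ⋆ y4 ⋆ y5 ⋆ y6

y1 ⋆ y2 ⋆ y3 ⋆ y4 ⋆ y5 ⋆ y6


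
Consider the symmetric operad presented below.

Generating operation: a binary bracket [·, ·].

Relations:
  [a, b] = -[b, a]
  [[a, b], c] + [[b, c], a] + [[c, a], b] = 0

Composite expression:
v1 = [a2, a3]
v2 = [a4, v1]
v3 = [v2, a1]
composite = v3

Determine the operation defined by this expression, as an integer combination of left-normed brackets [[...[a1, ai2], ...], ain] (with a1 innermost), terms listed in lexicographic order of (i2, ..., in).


[[[a1, a2], a3], a4] - [[[a1, a3], a2], a4] - [[[a1, a4], a2], a3] + [[[a1, a4], a3], a2]


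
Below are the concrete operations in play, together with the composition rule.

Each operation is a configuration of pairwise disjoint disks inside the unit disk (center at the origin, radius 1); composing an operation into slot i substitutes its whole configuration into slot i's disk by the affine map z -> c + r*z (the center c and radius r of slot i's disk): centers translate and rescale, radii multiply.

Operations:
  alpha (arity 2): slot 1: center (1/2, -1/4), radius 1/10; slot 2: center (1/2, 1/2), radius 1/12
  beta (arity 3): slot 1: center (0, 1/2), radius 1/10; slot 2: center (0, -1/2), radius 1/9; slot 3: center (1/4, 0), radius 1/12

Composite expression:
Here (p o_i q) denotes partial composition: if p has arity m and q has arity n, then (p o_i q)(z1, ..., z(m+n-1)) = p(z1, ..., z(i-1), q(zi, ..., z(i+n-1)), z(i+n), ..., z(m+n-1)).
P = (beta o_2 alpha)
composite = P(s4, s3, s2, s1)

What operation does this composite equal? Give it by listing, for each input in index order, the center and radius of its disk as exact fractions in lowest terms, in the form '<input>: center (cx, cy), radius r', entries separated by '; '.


Affine substitution under beta: radii multiply and s-centers shift.
for s4, the 1-step affine chain lands on center (0, 1/2), radius 1/10
for s3, the 2-step affine chain lands on center (1/18, -19/36), radius 1/90
for s2, the 2-step affine chain lands on center (1/18, -4/9), radius 1/108
for s1, the 1-step affine chain lands on center (1/4, 0), radius 1/12

s1: center (1/4, 0), radius 1/12; s2: center (1/18, -4/9), radius 1/108; s3: center (1/18, -19/36), radius 1/90; s4: center (0, 1/2), radius 1/10


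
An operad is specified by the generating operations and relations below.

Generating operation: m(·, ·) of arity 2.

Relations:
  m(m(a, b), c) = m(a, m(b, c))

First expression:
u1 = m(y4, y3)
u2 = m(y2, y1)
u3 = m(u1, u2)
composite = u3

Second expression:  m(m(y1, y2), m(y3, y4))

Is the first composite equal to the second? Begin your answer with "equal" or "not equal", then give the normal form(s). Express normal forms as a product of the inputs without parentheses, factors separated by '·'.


not equal; the first gives y4 · y3 · y2 · y1 and the second y1 · y2 · y3 · y4

The first composite normalizes to y4 · y3 · y2 · y1
The second composite normalizes to y1 · y2 · y3 · y4
The forms do not match — not equal.


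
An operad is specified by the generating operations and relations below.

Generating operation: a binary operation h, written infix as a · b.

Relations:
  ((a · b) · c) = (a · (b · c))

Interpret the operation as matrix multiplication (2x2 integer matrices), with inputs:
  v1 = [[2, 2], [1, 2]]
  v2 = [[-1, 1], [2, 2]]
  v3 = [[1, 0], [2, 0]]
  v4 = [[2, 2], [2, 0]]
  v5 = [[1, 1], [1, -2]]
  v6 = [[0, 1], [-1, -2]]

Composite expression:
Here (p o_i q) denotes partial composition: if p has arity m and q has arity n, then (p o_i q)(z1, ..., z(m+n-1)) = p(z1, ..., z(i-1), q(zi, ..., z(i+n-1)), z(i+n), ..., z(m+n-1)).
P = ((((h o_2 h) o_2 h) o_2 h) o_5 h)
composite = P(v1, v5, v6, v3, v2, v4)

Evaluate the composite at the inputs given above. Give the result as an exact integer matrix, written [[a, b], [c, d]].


[[0, -36], [0, -42]]

(v5 · v6) = [[-1, -1], [2, 5]]
((v5 · v6) · v3) = [[-3, 0], [12, 0]]
(v2 · v4) = [[0, -2], [8, 4]]
(((v5 · v6) · v3) · (v2 · v4)) = [[0, 6], [0, -24]]
(v1 · (((v5 · v6) · v3) · (v2 · v4))) = [[0, -36], [0, -42]]


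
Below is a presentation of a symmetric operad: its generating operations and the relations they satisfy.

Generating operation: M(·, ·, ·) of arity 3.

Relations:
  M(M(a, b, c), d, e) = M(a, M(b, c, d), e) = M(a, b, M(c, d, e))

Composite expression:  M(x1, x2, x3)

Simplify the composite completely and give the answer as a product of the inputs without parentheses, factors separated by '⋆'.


x1 ⋆ x2 ⋆ x3

Every regrouping of M is equal, so read the x-inputs in written order.
M(x1, x2, x3) unparenthesizes to x1 ⋆ x2 ⋆ x3


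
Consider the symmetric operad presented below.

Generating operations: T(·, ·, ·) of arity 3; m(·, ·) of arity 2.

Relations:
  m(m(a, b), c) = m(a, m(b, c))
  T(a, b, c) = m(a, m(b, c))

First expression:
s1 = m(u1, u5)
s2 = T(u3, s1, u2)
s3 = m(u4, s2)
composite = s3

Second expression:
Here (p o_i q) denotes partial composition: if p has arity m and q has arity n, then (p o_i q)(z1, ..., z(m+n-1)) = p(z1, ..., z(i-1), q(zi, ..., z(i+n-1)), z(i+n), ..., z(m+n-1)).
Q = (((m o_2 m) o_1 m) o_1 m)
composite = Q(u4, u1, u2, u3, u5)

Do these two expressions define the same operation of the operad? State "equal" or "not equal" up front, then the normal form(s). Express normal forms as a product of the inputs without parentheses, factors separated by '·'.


The first expression, normalized: u4 · u3 · u1 · u5 · u2
The second expression, normalized: u4 · u1 · u2 · u3 · u5
The forms do not match — not equal.

not equal: they reduce to u4 · u3 · u1 · u5 · u2 and u4 · u1 · u2 · u3 · u5


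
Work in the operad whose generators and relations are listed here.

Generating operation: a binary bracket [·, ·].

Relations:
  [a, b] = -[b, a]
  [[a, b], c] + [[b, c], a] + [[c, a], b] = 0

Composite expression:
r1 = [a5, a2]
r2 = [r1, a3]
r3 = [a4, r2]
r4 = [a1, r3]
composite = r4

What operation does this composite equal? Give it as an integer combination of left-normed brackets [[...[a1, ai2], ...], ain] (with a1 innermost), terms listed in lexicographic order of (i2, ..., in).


[[[[a1, a2], a5], a3], a4] - [[[[a1, a3], a2], a5], a4] + [[[[a1, a3], a5], a2], a4] - [[[[a1, a4], a2], a5], a3] + [[[[a1, a4], a3], a2], a5] - [[[[a1, a4], a3], a5], a2] + [[[[a1, a4], a5], a2], a3] - [[[[a1, a5], a2], a3], a4]

Left-normed coefficients sit on the a1-initial expansion words.
Composite bracket: [a1, [a4, [[a5, a2], a3]]]
Applying ab - ba throughout gives 16 signed words (2^4 = 16).
Words beginning with a1 determine it all:
  word a1a2a5a3a4 has sign +1, contributing +[[[[a1, a2], a5], a3], a4]
  word a1a3a2a5a4 has sign -1, contributing -[[[[a1, a3], a2], a5], a4]
  word a1a3a5a2a4 has sign +1, contributing +[[[[a1, a3], a5], a2], a4]
  word a1a4a2a5a3 has sign -1, contributing -[[[[a1, a4], a2], a5], a3]
  word a1a4a3a2a5 has sign +1, contributing +[[[[a1, a4], a3], a2], a5]
  word a1a4a3a5a2 has sign -1, contributing -[[[[a1, a4], a3], a5], a2]
  word a1a4a5a2a3 has sign +1, contributing +[[[[a1, a4], a5], a2], a3]
  word a1a5a2a3a4 has sign -1, contributing -[[[[a1, a5], a2], a3], a4]


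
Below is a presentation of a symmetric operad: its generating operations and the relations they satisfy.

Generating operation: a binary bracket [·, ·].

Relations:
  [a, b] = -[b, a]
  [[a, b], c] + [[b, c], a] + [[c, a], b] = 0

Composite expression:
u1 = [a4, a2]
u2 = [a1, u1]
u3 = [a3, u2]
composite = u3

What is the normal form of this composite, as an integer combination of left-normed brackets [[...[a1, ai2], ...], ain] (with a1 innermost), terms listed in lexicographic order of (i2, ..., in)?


[[[a1, a2], a4], a3] - [[[a1, a4], a2], a3]

Skip Jacobi rewriting: expand, keep a1-initial words, read off terms.
Composite bracket: [a3, [a1, [a4, a2]]]
Applying ab - ba throughout gives 8 signed words (2^3 = 8).
The a1-initial words carry the normal form:
  word a1a2a4a3 has sign +1, contributing +[[[a1, a2], a4], a3]
  word a1a4a2a3 has sign -1, contributing -[[[a1, a4], a2], a3]


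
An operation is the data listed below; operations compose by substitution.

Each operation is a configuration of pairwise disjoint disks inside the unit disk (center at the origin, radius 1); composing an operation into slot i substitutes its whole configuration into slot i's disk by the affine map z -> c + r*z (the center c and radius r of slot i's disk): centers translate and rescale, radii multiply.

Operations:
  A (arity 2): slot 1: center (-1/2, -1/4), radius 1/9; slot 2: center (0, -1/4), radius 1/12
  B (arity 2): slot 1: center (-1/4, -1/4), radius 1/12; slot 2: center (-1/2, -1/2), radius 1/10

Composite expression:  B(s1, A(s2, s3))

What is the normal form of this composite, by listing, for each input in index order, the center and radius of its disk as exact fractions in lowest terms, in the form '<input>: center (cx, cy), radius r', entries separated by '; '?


Nesting under B composes maps z -> c + r*z down each s-path.
s1: after 1 affine step, its disk has center (-1/4, -1/4), radius 1/12
s2: after 2 affine steps, its disk has center (-11/20, -21/40), radius 1/90
s3: after 2 affine steps, its disk has center (-1/2, -21/40), radius 1/120

s1: center (-1/4, -1/4), radius 1/12; s2: center (-11/20, -21/40), radius 1/90; s3: center (-1/2, -21/40), radius 1/120


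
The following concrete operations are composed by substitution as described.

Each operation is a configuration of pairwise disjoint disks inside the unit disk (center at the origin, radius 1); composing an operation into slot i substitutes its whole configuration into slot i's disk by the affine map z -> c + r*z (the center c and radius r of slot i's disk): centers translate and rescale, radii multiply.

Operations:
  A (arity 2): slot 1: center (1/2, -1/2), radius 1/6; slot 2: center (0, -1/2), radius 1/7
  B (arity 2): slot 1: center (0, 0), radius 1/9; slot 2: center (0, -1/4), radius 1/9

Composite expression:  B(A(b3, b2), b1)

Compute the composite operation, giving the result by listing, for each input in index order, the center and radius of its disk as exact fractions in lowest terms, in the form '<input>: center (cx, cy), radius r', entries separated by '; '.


Each b-disk chains the slot maps above it in B; radii multiply.
input b3: composing its 2 substitution steps yields center (1/18, -1/18), radius 1/54
input b2: composing its 2 substitution steps yields center (0, -1/18), radius 1/63
input b1: composing its 1 substitution step yields center (0, -1/4), radius 1/9

b1: center (0, -1/4), radius 1/9; b2: center (0, -1/18), radius 1/63; b3: center (1/18, -1/18), radius 1/54


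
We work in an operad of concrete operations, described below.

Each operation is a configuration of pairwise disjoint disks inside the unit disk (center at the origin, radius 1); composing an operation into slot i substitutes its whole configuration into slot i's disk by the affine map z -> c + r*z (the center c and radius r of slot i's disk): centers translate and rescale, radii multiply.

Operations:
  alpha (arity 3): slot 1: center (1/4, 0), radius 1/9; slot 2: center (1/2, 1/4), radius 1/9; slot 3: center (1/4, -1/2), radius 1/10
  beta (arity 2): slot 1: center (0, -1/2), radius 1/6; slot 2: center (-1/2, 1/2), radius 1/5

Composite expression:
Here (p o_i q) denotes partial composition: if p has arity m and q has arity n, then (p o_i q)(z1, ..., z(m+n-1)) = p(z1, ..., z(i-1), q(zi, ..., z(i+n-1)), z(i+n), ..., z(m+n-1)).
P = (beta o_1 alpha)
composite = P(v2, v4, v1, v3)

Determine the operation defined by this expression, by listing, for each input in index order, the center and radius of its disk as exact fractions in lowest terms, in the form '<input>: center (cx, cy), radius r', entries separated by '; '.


v1: center (1/24, -7/12), radius 1/60; v2: center (1/24, -1/2), radius 1/54; v3: center (-1/2, 1/2), radius 1/5; v4: center (1/12, -11/24), radius 1/54

Follow each v-input down from beta: c' goes to c + r*c', radius to r*r'.
input v2: applying the 2 nested substitutions gives center (1/24, -1/2), radius 1/54
input v4: applying the 2 nested substitutions gives center (1/12, -11/24), radius 1/54
input v1: applying the 2 nested substitutions gives center (1/24, -7/12), radius 1/60
input v3: applying the 1 nested substitution gives center (-1/2, 1/2), radius 1/5


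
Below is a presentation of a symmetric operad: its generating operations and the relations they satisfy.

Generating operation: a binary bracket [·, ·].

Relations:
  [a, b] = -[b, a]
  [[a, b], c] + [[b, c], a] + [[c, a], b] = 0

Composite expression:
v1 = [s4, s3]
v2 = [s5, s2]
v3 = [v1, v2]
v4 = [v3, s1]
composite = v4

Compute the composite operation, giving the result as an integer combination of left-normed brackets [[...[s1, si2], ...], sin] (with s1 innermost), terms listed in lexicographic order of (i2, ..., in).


[[[[s1, s2], s5], s3], s4] - [[[[s1, s2], s5], s4], s3] - [[[[s1, s3], s4], s2], s5] + [[[[s1, s3], s4], s5], s2] + [[[[s1, s4], s3], s2], s5] - [[[[s1, s4], s3], s5], s2] - [[[[s1, s5], s2], s3], s4] + [[[[s1, s5], s2], s4], s3]

Left-normed coefficients sit on the s1-initial expansion words.
Composite bracket: [[[s4, s3], [s5, s2]], s1]
The bracket unfolds into 16 signed words via [a, b] = ab - ba (2^4 = 16).
Words beginning with s1 determine it all:
  sign of s1s2s5s3s4 is +1, so it contributes +[[[[s1, s2], s5], s3], s4]
  sign of s1s2s5s4s3 is -1, so it contributes -[[[[s1, s2], s5], s4], s3]
  sign of s1s3s4s2s5 is -1, so it contributes -[[[[s1, s3], s4], s2], s5]
  sign of s1s3s4s5s2 is +1, so it contributes +[[[[s1, s3], s4], s5], s2]
  sign of s1s4s3s2s5 is +1, so it contributes +[[[[s1, s4], s3], s2], s5]
  sign of s1s4s3s5s2 is -1, so it contributes -[[[[s1, s4], s3], s5], s2]
  sign of s1s5s2s3s4 is -1, so it contributes -[[[[s1, s5], s2], s3], s4]
  sign of s1s5s2s4s3 is +1, so it contributes +[[[[s1, s5], s2], s4], s3]


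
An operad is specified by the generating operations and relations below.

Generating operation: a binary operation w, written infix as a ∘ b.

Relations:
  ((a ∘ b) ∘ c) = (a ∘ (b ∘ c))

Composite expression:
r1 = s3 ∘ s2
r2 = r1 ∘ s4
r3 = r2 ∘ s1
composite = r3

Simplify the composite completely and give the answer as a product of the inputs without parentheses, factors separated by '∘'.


s3 ∘ s2 ∘ s4 ∘ s1

Under associativity of w, the answer is the s's in reading order.
(s3 ∘ s2) flattens to s3 ∘ s2
((s3 ∘ s2) ∘ s4) flattens to s3 ∘ s2 ∘ s4
(((s3 ∘ s2) ∘ s4) ∘ s1) flattens to s3 ∘ s2 ∘ s4 ∘ s1


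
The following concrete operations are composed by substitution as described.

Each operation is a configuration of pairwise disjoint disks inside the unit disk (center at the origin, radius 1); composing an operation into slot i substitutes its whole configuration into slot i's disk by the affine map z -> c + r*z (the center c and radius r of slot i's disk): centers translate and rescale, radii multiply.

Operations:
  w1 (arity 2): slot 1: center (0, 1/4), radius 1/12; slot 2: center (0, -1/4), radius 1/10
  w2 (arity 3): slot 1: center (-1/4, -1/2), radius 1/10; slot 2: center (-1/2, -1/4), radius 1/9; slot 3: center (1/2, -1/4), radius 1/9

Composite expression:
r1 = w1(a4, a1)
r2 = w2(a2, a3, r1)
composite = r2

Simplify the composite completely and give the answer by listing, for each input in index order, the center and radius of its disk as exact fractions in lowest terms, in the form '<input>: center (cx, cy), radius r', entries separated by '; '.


a1: center (1/2, -5/18), radius 1/90; a2: center (-1/4, -1/2), radius 1/10; a3: center (-1/2, -1/4), radius 1/9; a4: center (1/2, -2/9), radius 1/108

Each a-disk chains the slot maps above it in w2; radii multiply.
input a2: applying the 1 nested substitution gives center (-1/4, -1/2), radius 1/10
input a3: applying the 1 nested substitution gives center (-1/2, -1/4), radius 1/9
input a4: applying the 2 nested substitutions gives center (1/2, -2/9), radius 1/108
input a1: applying the 2 nested substitutions gives center (1/2, -5/18), radius 1/90


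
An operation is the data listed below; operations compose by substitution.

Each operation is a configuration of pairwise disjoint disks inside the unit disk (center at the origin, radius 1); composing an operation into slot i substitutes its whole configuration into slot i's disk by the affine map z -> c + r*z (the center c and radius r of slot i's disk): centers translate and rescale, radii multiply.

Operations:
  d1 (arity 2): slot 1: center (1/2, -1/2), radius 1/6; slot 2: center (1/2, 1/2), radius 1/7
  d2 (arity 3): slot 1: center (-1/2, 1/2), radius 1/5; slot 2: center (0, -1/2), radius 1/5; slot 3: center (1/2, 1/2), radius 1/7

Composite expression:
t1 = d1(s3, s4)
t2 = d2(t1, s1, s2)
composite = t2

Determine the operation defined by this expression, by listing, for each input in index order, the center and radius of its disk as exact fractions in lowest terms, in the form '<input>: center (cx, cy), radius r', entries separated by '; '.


Each s-disk chains the slot maps above it in d2; radii multiply.
s3 passes through 2 substitutions, ending at center (-2/5, 2/5), radius 1/30
s4 passes through 2 substitutions, ending at center (-2/5, 3/5), radius 1/35
s1 passes through 1 substitution, ending at center (0, -1/2), radius 1/5
s2 passes through 1 substitution, ending at center (1/2, 1/2), radius 1/7

s1: center (0, -1/2), radius 1/5; s2: center (1/2, 1/2), radius 1/7; s3: center (-2/5, 2/5), radius 1/30; s4: center (-2/5, 3/5), radius 1/35


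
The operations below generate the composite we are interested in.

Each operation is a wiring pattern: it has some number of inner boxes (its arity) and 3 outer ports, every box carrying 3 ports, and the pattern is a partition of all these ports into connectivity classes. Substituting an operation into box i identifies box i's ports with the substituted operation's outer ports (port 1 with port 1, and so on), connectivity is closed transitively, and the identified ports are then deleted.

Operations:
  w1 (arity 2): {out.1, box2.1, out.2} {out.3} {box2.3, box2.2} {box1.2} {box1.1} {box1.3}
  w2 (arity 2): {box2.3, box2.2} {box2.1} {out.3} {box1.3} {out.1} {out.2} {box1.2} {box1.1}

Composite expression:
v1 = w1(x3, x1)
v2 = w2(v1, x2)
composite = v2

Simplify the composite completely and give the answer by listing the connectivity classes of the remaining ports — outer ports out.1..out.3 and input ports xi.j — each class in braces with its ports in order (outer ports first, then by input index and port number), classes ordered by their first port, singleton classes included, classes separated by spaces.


{out.1} {out.2} {out.3} {x1.1} {x1.2, x1.3} {x2.1} {x2.2, x2.3} {x3.1} {x3.2} {x3.3}


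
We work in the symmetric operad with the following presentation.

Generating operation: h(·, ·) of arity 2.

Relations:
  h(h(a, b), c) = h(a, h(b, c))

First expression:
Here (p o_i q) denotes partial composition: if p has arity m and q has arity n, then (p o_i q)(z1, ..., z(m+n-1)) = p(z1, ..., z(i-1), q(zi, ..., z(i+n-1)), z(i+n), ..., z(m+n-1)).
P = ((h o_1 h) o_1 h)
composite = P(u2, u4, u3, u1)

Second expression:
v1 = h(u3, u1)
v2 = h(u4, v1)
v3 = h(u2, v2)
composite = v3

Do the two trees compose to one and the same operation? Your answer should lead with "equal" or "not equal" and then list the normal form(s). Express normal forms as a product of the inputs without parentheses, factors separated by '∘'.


equal — both sides give u2 ∘ u4 ∘ u3 ∘ u1

Normal form of the first expression: u2 ∘ u4 ∘ u3 ∘ u1
Normal form of the second expression: u2 ∘ u4 ∘ u3 ∘ u1
One common form — equal.


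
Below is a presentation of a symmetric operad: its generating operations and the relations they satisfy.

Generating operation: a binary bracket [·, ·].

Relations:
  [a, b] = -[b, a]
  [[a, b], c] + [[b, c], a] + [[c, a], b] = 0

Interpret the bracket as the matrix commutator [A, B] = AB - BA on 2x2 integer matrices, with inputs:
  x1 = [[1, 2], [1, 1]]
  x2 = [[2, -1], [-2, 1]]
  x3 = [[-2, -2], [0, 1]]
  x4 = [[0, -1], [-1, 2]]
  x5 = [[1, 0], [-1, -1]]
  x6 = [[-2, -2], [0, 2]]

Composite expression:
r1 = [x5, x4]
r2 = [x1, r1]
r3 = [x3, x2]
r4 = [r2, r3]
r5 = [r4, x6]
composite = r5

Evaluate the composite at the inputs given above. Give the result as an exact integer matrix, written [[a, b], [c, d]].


[[208, 328], [-416, -208]]

[x5, x4] = [[-1, -2], [4, 1]]
[x1, [x5, x4]] = [[10, 4], [-2, -10]]
[x3, x2] = [[4, 5], [-6, -4]]
[[x1, [x5, x4]], [x3, x2]] = [[-14, 68], [104, 14]]
[[[x1, [x5, x4]], [x3, x2]], x6] = [[208, 328], [-416, -208]]


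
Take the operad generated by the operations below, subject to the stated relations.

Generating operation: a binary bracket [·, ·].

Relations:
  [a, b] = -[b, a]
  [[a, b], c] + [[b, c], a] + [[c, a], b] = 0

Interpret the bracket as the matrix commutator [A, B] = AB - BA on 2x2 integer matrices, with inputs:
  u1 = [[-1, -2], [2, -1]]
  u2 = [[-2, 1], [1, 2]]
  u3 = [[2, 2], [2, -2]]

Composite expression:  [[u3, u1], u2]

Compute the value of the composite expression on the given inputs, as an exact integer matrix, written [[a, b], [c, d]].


[[0, -16], [16, 0]]

[u3, u1] = [[8, -8], [-8, -8]]
[[u3, u1], u2] = [[0, -16], [16, 0]]


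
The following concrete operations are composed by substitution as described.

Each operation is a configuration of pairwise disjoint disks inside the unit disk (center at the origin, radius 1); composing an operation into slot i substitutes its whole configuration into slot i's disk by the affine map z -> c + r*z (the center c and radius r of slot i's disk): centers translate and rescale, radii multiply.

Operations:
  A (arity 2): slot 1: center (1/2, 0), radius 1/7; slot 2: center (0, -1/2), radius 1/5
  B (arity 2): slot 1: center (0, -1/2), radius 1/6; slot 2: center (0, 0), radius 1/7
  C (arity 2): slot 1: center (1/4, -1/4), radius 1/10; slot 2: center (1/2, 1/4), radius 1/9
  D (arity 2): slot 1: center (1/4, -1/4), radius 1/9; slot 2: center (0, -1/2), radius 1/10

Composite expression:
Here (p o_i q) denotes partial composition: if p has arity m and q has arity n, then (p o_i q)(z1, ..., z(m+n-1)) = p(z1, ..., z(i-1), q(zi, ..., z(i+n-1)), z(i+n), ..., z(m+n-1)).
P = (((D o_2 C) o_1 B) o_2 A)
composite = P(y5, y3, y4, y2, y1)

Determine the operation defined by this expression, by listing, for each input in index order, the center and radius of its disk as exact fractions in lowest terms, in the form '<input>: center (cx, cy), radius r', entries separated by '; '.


y1: center (1/20, -19/40), radius 1/90; y2: center (1/40, -21/40), radius 1/100; y3: center (65/252, -1/4), radius 1/441; y4: center (1/4, -65/252), radius 1/315; y5: center (1/4, -11/36), radius 1/54

Below D, radii multiply path by path; the y-disk centers shift.
input y5: applying the 2 nested substitutions gives center (1/4, -11/36), radius 1/54
input y3: applying the 3 nested substitutions gives center (65/252, -1/4), radius 1/441
input y4: applying the 3 nested substitutions gives center (1/4, -65/252), radius 1/315
input y2: applying the 2 nested substitutions gives center (1/40, -21/40), radius 1/100
input y1: applying the 2 nested substitutions gives center (1/20, -19/40), radius 1/90


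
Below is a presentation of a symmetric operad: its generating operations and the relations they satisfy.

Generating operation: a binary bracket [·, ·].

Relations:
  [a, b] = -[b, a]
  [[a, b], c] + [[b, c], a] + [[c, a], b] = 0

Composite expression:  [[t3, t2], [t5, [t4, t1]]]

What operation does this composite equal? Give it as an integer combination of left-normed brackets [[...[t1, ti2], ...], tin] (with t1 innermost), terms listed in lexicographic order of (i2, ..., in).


[[[[t1, t4], t5], t2], t3] - [[[[t1, t4], t5], t3], t2]

Skip Jacobi rewriting: expand, keep t1-initial words, read off terms.
Composite bracket: [[t3, t2], [t5, [t4, t1]]]
Each bracket splits as ab - ba, giving 16 signed words (2^4 = 16).
Words beginning with t1 determine it all:
  from t1t4t5t2t3, sign +1: term +[[[[t1, t4], t5], t2], t3]
  from t1t4t5t3t2, sign -1: term -[[[[t1, t4], t5], t3], t2]


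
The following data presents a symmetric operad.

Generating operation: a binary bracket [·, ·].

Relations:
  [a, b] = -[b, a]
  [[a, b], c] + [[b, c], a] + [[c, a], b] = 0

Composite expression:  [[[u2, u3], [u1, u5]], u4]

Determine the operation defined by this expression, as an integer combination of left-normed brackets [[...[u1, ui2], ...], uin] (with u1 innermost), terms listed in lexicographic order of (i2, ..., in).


-[[[[u1, u5], u2], u3], u4] + [[[[u1, u5], u3], u2], u4]

Left-normed coefficients sit on the u1-initial expansion words.
Composite bracket: [[[u2, u3], [u1, u5]], u4]
Full expansion: 16 signed words from ab - ba (2^4 = 16).
Collect the words opening with u1:
  from u1u5u2u3u4, sign -1: term -[[[[u1, u5], u2], u3], u4]
  from u1u5u3u2u4, sign +1: term +[[[[u1, u5], u3], u2], u4]


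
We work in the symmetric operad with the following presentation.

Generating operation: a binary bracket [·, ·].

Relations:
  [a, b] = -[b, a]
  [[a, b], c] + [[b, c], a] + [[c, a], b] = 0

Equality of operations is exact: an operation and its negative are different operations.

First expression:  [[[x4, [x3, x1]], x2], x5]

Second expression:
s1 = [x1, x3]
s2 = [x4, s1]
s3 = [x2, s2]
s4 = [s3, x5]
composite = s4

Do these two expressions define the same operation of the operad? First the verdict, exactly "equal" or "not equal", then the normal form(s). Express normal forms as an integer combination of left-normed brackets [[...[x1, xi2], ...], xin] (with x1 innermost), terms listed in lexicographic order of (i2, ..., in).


The first expression reduces to [[[[x1, x3], x4], x2], x5]
The second expression reduces to [[[[x1, x3], x4], x2], x5]
The forms coincide; equal.

equal — both sides give [[[[x1, x3], x4], x2], x5]


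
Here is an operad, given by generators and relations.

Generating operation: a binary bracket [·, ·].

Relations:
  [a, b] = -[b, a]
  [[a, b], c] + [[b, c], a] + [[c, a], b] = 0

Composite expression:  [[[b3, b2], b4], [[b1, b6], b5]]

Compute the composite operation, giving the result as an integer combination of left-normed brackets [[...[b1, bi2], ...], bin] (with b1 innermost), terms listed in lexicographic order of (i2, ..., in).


[[[[[b1, b6], b5], b2], b3], b4] - [[[[[b1, b6], b5], b3], b2], b4] - [[[[[b1, b6], b5], b4], b2], b3] + [[[[[b1, b6], b5], b4], b3], b2]

A multilinear Lie element is pinned by b1-initial words (b1 innermost).
Composite bracket: [[[b3, b2], b4], [[b1, b6], b5]]
Full expansion: 32 signed words from ab - ba (2^5 = 32).
Keep just the words that open with b1:
  word b1b6b5b2b3b4 has sign +1, contributing +[[[[[b1, b6], b5], b2], b3], b4]
  word b1b6b5b3b2b4 has sign -1, contributing -[[[[[b1, b6], b5], b3], b2], b4]
  word b1b6b5b4b2b3 has sign -1, contributing -[[[[[b1, b6], b5], b4], b2], b3]
  word b1b6b5b4b3b2 has sign +1, contributing +[[[[[b1, b6], b5], b4], b3], b2]
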